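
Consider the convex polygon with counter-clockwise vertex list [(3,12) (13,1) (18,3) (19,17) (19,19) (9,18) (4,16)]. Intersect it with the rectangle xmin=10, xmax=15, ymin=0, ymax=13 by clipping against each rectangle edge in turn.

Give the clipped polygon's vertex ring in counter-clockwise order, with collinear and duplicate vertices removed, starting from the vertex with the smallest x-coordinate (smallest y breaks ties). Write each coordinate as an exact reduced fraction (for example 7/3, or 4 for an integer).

1. After x ≥ 10: [(10,43/10) (13,1) (18,3) (19,17) (19,19) (10,181/10)]
2. After x ≤ 15: [(10,43/10) (13,1) (15,9/5) (15,93/5) (10,181/10)]
3. After y ≥ 0: [(10,43/10) (13,1) (15,9/5) (15,93/5) (10,181/10)]
4. After y ≤ 13: [(10,13) (10,43/10) (13,1) (15,9/5) (15,13)]
5. Canonical ring: [(10,43/10) (13,1) (15,9/5) (15,13) (10,13)]

Clipped polygon: [(10,43/10) (13,1) (15,9/5) (15,13) (10,13)]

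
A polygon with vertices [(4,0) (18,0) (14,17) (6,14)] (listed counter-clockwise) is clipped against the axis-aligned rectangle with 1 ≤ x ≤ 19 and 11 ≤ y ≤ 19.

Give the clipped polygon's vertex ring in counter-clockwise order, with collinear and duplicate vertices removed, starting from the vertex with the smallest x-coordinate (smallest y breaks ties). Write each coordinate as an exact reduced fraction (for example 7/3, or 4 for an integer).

1. After x ≥ 1: [(4,0) (18,0) (14,17) (6,14)]
2. After x ≤ 19: [(4,0) (18,0) (14,17) (6,14)]
3. After y ≥ 11: [(39/7,11) (262/17,11) (14,17) (6,14)]
4. After y ≤ 19: [(39/7,11) (262/17,11) (14,17) (6,14)]
5. Canonical ring: [(39/7,11) (262/17,11) (14,17) (6,14)]

Clipped polygon: [(39/7,11) (262/17,11) (14,17) (6,14)]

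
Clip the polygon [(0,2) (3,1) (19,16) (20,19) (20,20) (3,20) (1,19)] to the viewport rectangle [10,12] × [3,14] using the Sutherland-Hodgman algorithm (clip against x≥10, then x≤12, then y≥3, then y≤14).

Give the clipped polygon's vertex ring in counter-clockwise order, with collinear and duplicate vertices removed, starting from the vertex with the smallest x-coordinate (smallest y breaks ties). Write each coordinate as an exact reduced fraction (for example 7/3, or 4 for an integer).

Clipped polygon: [(10,121/16) (12,151/16) (12,14) (10,14)]

1. After x ≥ 10: [(10,121/16) (19,16) (20,19) (20,20) (10,20)]
2. After x ≤ 12: [(10,121/16) (12,151/16) (12,20) (10,20)]
3. After y ≥ 3: [(10,121/16) (12,151/16) (12,20) (10,20)]
4. After y ≤ 14: [(10,14) (10,121/16) (12,151/16) (12,14)]
5. Canonical ring: [(10,121/16) (12,151/16) (12,14) (10,14)]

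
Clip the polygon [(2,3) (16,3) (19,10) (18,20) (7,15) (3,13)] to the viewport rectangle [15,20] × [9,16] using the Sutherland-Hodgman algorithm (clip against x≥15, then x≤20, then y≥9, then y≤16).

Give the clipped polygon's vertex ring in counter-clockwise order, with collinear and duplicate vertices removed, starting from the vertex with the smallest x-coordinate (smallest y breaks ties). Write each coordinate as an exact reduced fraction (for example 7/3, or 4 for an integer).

1. After x ≥ 15: [(15,3) (16,3) (19,10) (18,20) (15,205/11)]
2. After x ≤ 20: [(15,3) (16,3) (19,10) (18,20) (15,205/11)]
3. After y ≥ 9: [(15,9) (130/7,9) (19,10) (18,20) (15,205/11)]
4. After y ≤ 16: [(15,16) (15,9) (130/7,9) (19,10) (92/5,16)]
5. Canonical ring: [(15,9) (130/7,9) (19,10) (92/5,16) (15,16)]

Clipped polygon: [(15,9) (130/7,9) (19,10) (92/5,16) (15,16)]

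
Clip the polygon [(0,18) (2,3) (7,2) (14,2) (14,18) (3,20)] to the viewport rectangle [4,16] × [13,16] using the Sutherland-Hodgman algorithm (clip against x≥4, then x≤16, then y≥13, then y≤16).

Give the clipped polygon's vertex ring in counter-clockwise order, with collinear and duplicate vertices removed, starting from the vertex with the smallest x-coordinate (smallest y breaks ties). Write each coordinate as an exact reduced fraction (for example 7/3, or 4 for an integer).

Clipped polygon: [(4,13) (14,13) (14,16) (4,16)]

1. After x ≥ 4: [(4,13/5) (7,2) (14,2) (14,18) (4,218/11)]
2. After x ≤ 16: [(4,13/5) (7,2) (14,2) (14,18) (4,218/11)]
3. After y ≥ 13: [(4,13) (14,13) (14,18) (4,218/11)]
4. After y ≤ 16: [(4,16) (4,13) (14,13) (14,16)]
5. Canonical ring: [(4,13) (14,13) (14,16) (4,16)]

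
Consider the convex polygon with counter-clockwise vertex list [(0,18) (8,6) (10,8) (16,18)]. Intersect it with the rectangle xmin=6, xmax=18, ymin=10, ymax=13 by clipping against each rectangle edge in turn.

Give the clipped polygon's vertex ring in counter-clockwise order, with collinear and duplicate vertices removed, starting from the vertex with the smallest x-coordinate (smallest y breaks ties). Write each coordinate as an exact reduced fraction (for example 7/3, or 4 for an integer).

1. After x ≥ 6: [(6,18) (6,9) (8,6) (10,8) (16,18)]
2. After x ≤ 18: [(6,18) (6,9) (8,6) (10,8) (16,18)]
3. After y ≥ 10: [(6,18) (6,10) (56/5,10) (16,18)]
4. After y ≤ 13: [(6,13) (6,10) (56/5,10) (13,13)]
5. Canonical ring: [(6,10) (56/5,10) (13,13) (6,13)]

Clipped polygon: [(6,10) (56/5,10) (13,13) (6,13)]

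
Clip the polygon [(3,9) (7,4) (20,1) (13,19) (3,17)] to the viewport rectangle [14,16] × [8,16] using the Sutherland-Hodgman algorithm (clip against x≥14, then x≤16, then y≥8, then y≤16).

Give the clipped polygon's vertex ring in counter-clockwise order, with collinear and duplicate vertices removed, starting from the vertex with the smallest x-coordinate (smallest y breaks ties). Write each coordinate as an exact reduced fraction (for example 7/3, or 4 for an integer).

Clipped polygon: [(14,8) (16,8) (16,79/7) (85/6,16) (14,16)]

1. After x ≥ 14: [(14,31/13) (20,1) (14,115/7)]
2. After x ≤ 16: [(14,31/13) (16,25/13) (16,79/7) (14,115/7)]
3. After y ≥ 8: [(14,8) (16,8) (16,79/7) (14,115/7)]
4. After y ≤ 16: [(14,16) (14,8) (16,8) (16,79/7) (85/6,16)]
5. Canonical ring: [(14,8) (16,8) (16,79/7) (85/6,16) (14,16)]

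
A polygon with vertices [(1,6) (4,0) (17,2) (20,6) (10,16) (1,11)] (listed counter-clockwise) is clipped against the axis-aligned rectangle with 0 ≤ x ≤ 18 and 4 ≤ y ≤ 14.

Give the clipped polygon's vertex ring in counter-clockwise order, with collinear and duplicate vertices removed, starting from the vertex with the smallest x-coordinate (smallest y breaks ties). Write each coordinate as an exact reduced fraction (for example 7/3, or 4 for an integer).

Clipped polygon: [(1,6) (2,4) (18,4) (18,8) (12,14) (32/5,14) (1,11)]

1. After x ≥ 0: [(1,6) (4,0) (17,2) (20,6) (10,16) (1,11)]
2. After x ≤ 18: [(1,6) (4,0) (17,2) (18,10/3) (18,8) (10,16) (1,11)]
3. After y ≥ 4: [(1,6) (2,4) (18,4) (18,8) (10,16) (1,11)]
4. After y ≤ 14: [(1,6) (2,4) (18,4) (18,8) (12,14) (32/5,14) (1,11)]
5. Canonical ring: [(1,6) (2,4) (18,4) (18,8) (12,14) (32/5,14) (1,11)]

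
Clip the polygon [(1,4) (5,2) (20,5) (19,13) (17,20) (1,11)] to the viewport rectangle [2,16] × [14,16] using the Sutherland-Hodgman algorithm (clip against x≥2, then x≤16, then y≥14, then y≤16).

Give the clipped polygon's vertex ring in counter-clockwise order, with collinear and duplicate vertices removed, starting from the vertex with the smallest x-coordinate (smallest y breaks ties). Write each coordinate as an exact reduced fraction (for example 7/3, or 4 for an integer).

1. After x ≥ 2: [(2,7/2) (5,2) (20,5) (19,13) (17,20) (2,185/16)]
2. After x ≤ 16: [(2,7/2) (5,2) (16,21/5) (16,311/16) (2,185/16)]
3. After y ≥ 14: [(16,14) (16,311/16) (19/3,14)]
4. After y ≤ 16: [(16,14) (16,16) (89/9,16) (19/3,14)]
5. Canonical ring: [(19/3,14) (16,14) (16,16) (89/9,16)]

Clipped polygon: [(19/3,14) (16,14) (16,16) (89/9,16)]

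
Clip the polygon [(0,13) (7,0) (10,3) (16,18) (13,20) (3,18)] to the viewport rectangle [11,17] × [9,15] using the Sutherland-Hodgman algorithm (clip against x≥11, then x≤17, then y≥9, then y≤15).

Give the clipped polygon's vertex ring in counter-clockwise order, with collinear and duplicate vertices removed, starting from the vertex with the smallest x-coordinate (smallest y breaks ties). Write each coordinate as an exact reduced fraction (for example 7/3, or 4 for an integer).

Clipped polygon: [(11,9) (62/5,9) (74/5,15) (11,15)]

1. After x ≥ 11: [(11,11/2) (16,18) (13,20) (11,98/5)]
2. After x ≤ 17: [(11,11/2) (16,18) (13,20) (11,98/5)]
3. After y ≥ 9: [(11,9) (62/5,9) (16,18) (13,20) (11,98/5)]
4. After y ≤ 15: [(11,15) (11,9) (62/5,9) (74/5,15)]
5. Canonical ring: [(11,9) (62/5,9) (74/5,15) (11,15)]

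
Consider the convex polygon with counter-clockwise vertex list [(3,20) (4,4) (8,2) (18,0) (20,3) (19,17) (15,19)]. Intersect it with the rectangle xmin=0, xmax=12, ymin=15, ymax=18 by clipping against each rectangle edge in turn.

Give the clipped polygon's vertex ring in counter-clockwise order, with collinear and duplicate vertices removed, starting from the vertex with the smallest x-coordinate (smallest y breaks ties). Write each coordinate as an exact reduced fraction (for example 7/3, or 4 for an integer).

Clipped polygon: [(25/8,18) (53/16,15) (12,15) (12,18)]

1. After x ≥ 0: [(3,20) (4,4) (8,2) (18,0) (20,3) (19,17) (15,19)]
2. After x ≤ 12: [(12,77/4) (3,20) (4,4) (8,2) (12,6/5)]
3. After y ≥ 15: [(12,15) (12,77/4) (3,20) (53/16,15)]
4. After y ≤ 18: [(12,15) (12,18) (25/8,18) (53/16,15)]
5. Canonical ring: [(25/8,18) (53/16,15) (12,15) (12,18)]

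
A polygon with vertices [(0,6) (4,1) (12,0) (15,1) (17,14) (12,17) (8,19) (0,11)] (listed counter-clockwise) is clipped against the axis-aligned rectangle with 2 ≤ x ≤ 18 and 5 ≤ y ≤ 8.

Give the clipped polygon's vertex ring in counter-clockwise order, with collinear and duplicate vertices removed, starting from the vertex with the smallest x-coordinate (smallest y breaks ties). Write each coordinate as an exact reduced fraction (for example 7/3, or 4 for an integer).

1. After x ≥ 2: [(2,7/2) (4,1) (12,0) (15,1) (17,14) (12,17) (8,19) (2,13)]
2. After x ≤ 18: [(2,7/2) (4,1) (12,0) (15,1) (17,14) (12,17) (8,19) (2,13)]
3. After y ≥ 5: [(2,5) (203/13,5) (17,14) (12,17) (8,19) (2,13)]
4. After y ≤ 8: [(2,8) (2,5) (203/13,5) (209/13,8)]
5. Canonical ring: [(2,5) (203/13,5) (209/13,8) (2,8)]

Clipped polygon: [(2,5) (203/13,5) (209/13,8) (2,8)]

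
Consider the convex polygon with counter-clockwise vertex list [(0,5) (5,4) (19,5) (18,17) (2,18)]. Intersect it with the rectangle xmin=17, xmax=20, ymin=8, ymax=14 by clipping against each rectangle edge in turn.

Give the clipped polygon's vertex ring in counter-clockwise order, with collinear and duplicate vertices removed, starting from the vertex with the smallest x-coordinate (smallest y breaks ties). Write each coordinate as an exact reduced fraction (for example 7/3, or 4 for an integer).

1. After x ≥ 17: [(17,34/7) (19,5) (18,17) (17,273/16)]
2. After x ≤ 20: [(17,34/7) (19,5) (18,17) (17,273/16)]
3. After y ≥ 8: [(17,8) (75/4,8) (18,17) (17,273/16)]
4. After y ≤ 14: [(17,14) (17,8) (75/4,8) (73/4,14)]
5. Canonical ring: [(17,8) (75/4,8) (73/4,14) (17,14)]

Clipped polygon: [(17,8) (75/4,8) (73/4,14) (17,14)]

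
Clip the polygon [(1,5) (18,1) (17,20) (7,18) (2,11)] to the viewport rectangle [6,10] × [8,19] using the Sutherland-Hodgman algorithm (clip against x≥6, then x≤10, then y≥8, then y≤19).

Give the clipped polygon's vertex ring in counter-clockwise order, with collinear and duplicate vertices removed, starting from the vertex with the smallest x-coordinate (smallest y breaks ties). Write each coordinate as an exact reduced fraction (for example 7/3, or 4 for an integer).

Clipped polygon: [(6,8) (10,8) (10,93/5) (7,18) (6,83/5)]

1. After x ≥ 6: [(6,65/17) (18,1) (17,20) (7,18) (6,83/5)]
2. After x ≤ 10: [(6,65/17) (10,49/17) (10,93/5) (7,18) (6,83/5)]
3. After y ≥ 8: [(6,8) (10,8) (10,93/5) (7,18) (6,83/5)]
4. After y ≤ 19: [(6,8) (10,8) (10,93/5) (7,18) (6,83/5)]
5. Canonical ring: [(6,8) (10,8) (10,93/5) (7,18) (6,83/5)]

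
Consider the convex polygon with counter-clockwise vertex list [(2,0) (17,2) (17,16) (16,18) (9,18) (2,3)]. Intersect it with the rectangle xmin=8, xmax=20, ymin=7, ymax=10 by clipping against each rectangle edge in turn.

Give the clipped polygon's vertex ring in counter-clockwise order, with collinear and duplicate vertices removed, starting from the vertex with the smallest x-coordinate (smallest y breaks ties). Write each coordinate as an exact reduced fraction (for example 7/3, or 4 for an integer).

Clipped polygon: [(8,7) (17,7) (17,10) (8,10)]

1. After x ≥ 8: [(8,4/5) (17,2) (17,16) (16,18) (9,18) (8,111/7)]
2. After x ≤ 20: [(8,4/5) (17,2) (17,16) (16,18) (9,18) (8,111/7)]
3. After y ≥ 7: [(8,7) (17,7) (17,16) (16,18) (9,18) (8,111/7)]
4. After y ≤ 10: [(8,10) (8,7) (17,7) (17,10)]
5. Canonical ring: [(8,7) (17,7) (17,10) (8,10)]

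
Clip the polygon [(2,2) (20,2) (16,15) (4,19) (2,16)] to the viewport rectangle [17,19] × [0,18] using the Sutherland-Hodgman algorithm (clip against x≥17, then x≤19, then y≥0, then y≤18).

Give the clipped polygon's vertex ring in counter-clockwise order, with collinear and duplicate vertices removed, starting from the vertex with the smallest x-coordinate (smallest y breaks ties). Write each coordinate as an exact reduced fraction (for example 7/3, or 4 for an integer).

1. After x ≥ 17: [(17,2) (20,2) (17,47/4)]
2. After x ≤ 19: [(17,2) (19,2) (19,21/4) (17,47/4)]
3. After y ≥ 0: [(17,2) (19,2) (19,21/4) (17,47/4)]
4. After y ≤ 18: [(17,2) (19,2) (19,21/4) (17,47/4)]
5. Canonical ring: [(17,2) (19,2) (19,21/4) (17,47/4)]

Clipped polygon: [(17,2) (19,2) (19,21/4) (17,47/4)]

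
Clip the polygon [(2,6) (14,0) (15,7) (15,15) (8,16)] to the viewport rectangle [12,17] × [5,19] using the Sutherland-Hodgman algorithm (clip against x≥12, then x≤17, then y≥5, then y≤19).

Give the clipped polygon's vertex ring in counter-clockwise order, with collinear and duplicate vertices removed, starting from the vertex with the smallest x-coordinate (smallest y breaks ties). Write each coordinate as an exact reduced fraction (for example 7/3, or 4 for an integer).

1. After x ≥ 12: [(12,1) (14,0) (15,7) (15,15) (12,108/7)]
2. After x ≤ 17: [(12,1) (14,0) (15,7) (15,15) (12,108/7)]
3. After y ≥ 5: [(12,5) (103/7,5) (15,7) (15,15) (12,108/7)]
4. After y ≤ 19: [(12,5) (103/7,5) (15,7) (15,15) (12,108/7)]
5. Canonical ring: [(12,5) (103/7,5) (15,7) (15,15) (12,108/7)]

Clipped polygon: [(12,5) (103/7,5) (15,7) (15,15) (12,108/7)]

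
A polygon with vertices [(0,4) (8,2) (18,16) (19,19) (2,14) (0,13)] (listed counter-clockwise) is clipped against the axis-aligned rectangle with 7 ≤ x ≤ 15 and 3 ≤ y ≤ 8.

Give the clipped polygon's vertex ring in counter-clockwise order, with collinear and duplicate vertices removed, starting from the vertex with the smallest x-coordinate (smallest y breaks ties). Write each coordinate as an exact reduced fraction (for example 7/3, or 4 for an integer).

Clipped polygon: [(7,3) (61/7,3) (86/7,8) (7,8)]

1. After x ≥ 7: [(7,9/4) (8,2) (18,16) (19,19) (7,263/17)]
2. After x ≤ 15: [(7,9/4) (8,2) (15,59/5) (15,303/17) (7,263/17)]
3. After y ≥ 3: [(7,3) (61/7,3) (15,59/5) (15,303/17) (7,263/17)]
4. After y ≤ 8: [(7,8) (7,3) (61/7,3) (86/7,8)]
5. Canonical ring: [(7,3) (61/7,3) (86/7,8) (7,8)]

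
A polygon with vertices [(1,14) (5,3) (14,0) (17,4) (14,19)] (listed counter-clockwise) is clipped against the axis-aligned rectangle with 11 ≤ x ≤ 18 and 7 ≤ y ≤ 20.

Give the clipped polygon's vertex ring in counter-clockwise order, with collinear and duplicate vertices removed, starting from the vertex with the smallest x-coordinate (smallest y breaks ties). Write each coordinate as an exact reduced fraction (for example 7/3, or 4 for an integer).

Clipped polygon: [(11,7) (82/5,7) (14,19) (11,232/13)]

1. After x ≥ 11: [(11,232/13) (11,1) (14,0) (17,4) (14,19)]
2. After x ≤ 18: [(11,232/13) (11,1) (14,0) (17,4) (14,19)]
3. After y ≥ 7: [(11,232/13) (11,7) (82/5,7) (14,19)]
4. After y ≤ 20: [(11,232/13) (11,7) (82/5,7) (14,19)]
5. Canonical ring: [(11,7) (82/5,7) (14,19) (11,232/13)]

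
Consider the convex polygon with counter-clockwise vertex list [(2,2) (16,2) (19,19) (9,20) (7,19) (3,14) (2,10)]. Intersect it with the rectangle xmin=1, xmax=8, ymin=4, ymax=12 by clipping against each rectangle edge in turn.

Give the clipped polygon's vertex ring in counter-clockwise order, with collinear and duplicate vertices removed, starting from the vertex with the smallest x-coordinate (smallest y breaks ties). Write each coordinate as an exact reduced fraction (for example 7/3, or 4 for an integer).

1. After x ≥ 1: [(2,2) (16,2) (19,19) (9,20) (7,19) (3,14) (2,10)]
2. After x ≤ 8: [(2,2) (8,2) (8,39/2) (7,19) (3,14) (2,10)]
3. After y ≥ 4: [(2,4) (8,4) (8,39/2) (7,19) (3,14) (2,10)]
4. After y ≤ 12: [(2,4) (8,4) (8,12) (5/2,12) (2,10)]
5. Canonical ring: [(2,4) (8,4) (8,12) (5/2,12) (2,10)]

Clipped polygon: [(2,4) (8,4) (8,12) (5/2,12) (2,10)]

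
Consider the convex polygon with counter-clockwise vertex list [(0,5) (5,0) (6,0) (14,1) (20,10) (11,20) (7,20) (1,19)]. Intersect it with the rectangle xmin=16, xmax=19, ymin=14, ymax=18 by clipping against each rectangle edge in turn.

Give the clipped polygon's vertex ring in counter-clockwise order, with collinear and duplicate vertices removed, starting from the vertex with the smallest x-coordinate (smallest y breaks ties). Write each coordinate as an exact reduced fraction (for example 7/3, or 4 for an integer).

Clipped polygon: [(16,14) (82/5,14) (16,130/9)]

1. After x ≥ 16: [(16,4) (20,10) (16,130/9)]
2. After x ≤ 19: [(16,4) (19,17/2) (19,100/9) (16,130/9)]
3. After y ≥ 14: [(16,14) (82/5,14) (16,130/9)]
4. After y ≤ 18: [(16,14) (82/5,14) (16,130/9)]
5. Canonical ring: [(16,14) (82/5,14) (16,130/9)]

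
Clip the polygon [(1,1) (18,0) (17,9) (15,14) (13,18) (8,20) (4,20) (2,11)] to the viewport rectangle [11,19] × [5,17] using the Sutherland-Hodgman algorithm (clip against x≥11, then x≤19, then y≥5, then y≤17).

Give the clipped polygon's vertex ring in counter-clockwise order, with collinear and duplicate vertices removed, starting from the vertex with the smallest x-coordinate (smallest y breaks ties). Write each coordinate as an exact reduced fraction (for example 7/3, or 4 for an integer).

1. After x ≥ 11: [(11,7/17) (18,0) (17,9) (15,14) (13,18) (11,94/5)]
2. After x ≤ 19: [(11,7/17) (18,0) (17,9) (15,14) (13,18) (11,94/5)]
3. After y ≥ 5: [(11,5) (157/9,5) (17,9) (15,14) (13,18) (11,94/5)]
4. After y ≤ 17: [(11,17) (11,5) (157/9,5) (17,9) (15,14) (27/2,17)]
5. Canonical ring: [(11,5) (157/9,5) (17,9) (15,14) (27/2,17) (11,17)]

Clipped polygon: [(11,5) (157/9,5) (17,9) (15,14) (27/2,17) (11,17)]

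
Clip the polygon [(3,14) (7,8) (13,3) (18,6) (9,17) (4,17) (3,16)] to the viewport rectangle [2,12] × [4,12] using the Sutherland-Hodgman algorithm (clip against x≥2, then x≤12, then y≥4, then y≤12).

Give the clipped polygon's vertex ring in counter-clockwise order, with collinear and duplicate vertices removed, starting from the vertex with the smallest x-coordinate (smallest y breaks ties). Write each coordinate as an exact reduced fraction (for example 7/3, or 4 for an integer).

1. After x ≥ 2: [(3,14) (7,8) (13,3) (18,6) (9,17) (4,17) (3,16)]
2. After x ≤ 12: [(3,14) (7,8) (12,23/6) (12,40/3) (9,17) (4,17) (3,16)]
3. After y ≥ 4: [(3,14) (7,8) (59/5,4) (12,4) (12,40/3) (9,17) (4,17) (3,16)]
4. After y ≤ 12: [(13/3,12) (7,8) (59/5,4) (12,4) (12,12)]
5. Canonical ring: [(13/3,12) (7,8) (59/5,4) (12,4) (12,12)]

Clipped polygon: [(13/3,12) (7,8) (59/5,4) (12,4) (12,12)]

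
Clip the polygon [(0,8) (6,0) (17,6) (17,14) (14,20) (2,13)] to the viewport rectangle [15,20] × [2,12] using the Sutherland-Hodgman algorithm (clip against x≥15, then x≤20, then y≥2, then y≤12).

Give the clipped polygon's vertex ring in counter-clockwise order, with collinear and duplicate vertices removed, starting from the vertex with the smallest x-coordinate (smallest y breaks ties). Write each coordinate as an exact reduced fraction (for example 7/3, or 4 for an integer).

Clipped polygon: [(15,54/11) (17,6) (17,12) (15,12)]

1. After x ≥ 15: [(15,54/11) (17,6) (17,14) (15,18)]
2. After x ≤ 20: [(15,54/11) (17,6) (17,14) (15,18)]
3. After y ≥ 2: [(15,54/11) (17,6) (17,14) (15,18)]
4. After y ≤ 12: [(15,12) (15,54/11) (17,6) (17,12)]
5. Canonical ring: [(15,54/11) (17,6) (17,12) (15,12)]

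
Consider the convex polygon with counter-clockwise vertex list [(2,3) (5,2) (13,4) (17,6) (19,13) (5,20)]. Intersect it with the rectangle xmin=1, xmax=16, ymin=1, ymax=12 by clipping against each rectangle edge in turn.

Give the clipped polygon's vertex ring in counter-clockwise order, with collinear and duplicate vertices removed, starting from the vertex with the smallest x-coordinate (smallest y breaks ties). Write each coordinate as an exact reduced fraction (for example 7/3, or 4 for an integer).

Clipped polygon: [(2,3) (5,2) (13,4) (16,11/2) (16,12) (61/17,12)]

1. After x ≥ 1: [(2,3) (5,2) (13,4) (17,6) (19,13) (5,20)]
2. After x ≤ 16: [(2,3) (5,2) (13,4) (16,11/2) (16,29/2) (5,20)]
3. After y ≥ 1: [(2,3) (5,2) (13,4) (16,11/2) (16,29/2) (5,20)]
4. After y ≤ 12: [(61/17,12) (2,3) (5,2) (13,4) (16,11/2) (16,12)]
5. Canonical ring: [(2,3) (5,2) (13,4) (16,11/2) (16,12) (61/17,12)]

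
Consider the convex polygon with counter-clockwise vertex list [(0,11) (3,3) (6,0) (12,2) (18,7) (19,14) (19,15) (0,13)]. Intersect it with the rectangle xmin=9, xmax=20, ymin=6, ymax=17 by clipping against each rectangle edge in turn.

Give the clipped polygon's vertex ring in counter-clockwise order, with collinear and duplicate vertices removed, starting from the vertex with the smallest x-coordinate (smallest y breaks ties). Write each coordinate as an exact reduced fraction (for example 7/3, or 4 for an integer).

1. After x ≥ 9: [(9,1) (12,2) (18,7) (19,14) (19,15) (9,265/19)]
2. After x ≤ 20: [(9,1) (12,2) (18,7) (19,14) (19,15) (9,265/19)]
3. After y ≥ 6: [(9,6) (84/5,6) (18,7) (19,14) (19,15) (9,265/19)]
4. After y ≤ 17: [(9,6) (84/5,6) (18,7) (19,14) (19,15) (9,265/19)]
5. Canonical ring: [(9,6) (84/5,6) (18,7) (19,14) (19,15) (9,265/19)]

Clipped polygon: [(9,6) (84/5,6) (18,7) (19,14) (19,15) (9,265/19)]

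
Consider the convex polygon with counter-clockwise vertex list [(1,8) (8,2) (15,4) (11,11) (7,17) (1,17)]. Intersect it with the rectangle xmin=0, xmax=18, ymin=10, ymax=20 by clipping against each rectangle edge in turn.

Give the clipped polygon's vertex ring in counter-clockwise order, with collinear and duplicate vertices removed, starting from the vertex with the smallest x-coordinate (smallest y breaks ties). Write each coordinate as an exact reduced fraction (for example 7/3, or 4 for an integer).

Clipped polygon: [(1,10) (81/7,10) (11,11) (7,17) (1,17)]

1. After x ≥ 0: [(1,8) (8,2) (15,4) (11,11) (7,17) (1,17)]
2. After x ≤ 18: [(1,8) (8,2) (15,4) (11,11) (7,17) (1,17)]
3. After y ≥ 10: [(1,10) (81/7,10) (11,11) (7,17) (1,17)]
4. After y ≤ 20: [(1,10) (81/7,10) (11,11) (7,17) (1,17)]
5. Canonical ring: [(1,10) (81/7,10) (11,11) (7,17) (1,17)]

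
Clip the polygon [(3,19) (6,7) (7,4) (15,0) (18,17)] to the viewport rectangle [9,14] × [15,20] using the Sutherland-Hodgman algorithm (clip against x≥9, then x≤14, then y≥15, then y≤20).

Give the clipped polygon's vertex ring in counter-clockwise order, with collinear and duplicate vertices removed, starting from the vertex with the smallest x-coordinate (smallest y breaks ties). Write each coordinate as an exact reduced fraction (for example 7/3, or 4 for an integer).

1. After x ≥ 9: [(9,91/5) (9,3) (15,0) (18,17)]
2. After x ≤ 14: [(14,263/15) (9,91/5) (9,3) (14,1/2)]
3. After y ≥ 15: [(14,15) (14,263/15) (9,91/5) (9,15)]
4. After y ≤ 20: [(14,15) (14,263/15) (9,91/5) (9,15)]
5. Canonical ring: [(9,15) (14,15) (14,263/15) (9,91/5)]

Clipped polygon: [(9,15) (14,15) (14,263/15) (9,91/5)]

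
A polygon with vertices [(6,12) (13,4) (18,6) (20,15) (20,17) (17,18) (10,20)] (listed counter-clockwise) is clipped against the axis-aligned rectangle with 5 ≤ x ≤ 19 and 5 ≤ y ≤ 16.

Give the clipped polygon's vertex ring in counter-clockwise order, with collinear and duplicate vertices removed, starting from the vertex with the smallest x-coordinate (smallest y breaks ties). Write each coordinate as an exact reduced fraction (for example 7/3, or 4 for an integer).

Clipped polygon: [(6,12) (97/8,5) (31/2,5) (18,6) (19,21/2) (19,16) (8,16)]

1. After x ≥ 5: [(6,12) (13,4) (18,6) (20,15) (20,17) (17,18) (10,20)]
2. After x ≤ 19: [(6,12) (13,4) (18,6) (19,21/2) (19,52/3) (17,18) (10,20)]
3. After y ≥ 5: [(6,12) (97/8,5) (31/2,5) (18,6) (19,21/2) (19,52/3) (17,18) (10,20)]
4. After y ≤ 16: [(8,16) (6,12) (97/8,5) (31/2,5) (18,6) (19,21/2) (19,16)]
5. Canonical ring: [(6,12) (97/8,5) (31/2,5) (18,6) (19,21/2) (19,16) (8,16)]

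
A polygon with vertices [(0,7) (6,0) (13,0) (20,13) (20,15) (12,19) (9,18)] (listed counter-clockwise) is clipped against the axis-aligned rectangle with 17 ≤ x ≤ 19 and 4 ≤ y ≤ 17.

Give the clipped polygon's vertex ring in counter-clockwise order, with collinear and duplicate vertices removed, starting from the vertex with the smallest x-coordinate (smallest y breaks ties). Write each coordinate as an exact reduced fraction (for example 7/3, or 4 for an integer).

1. After x ≥ 17: [(17,52/7) (20,13) (20,15) (17,33/2)]
2. After x ≤ 19: [(17,52/7) (19,78/7) (19,31/2) (17,33/2)]
3. After y ≥ 4: [(17,52/7) (19,78/7) (19,31/2) (17,33/2)]
4. After y ≤ 17: [(17,52/7) (19,78/7) (19,31/2) (17,33/2)]
5. Canonical ring: [(17,52/7) (19,78/7) (19,31/2) (17,33/2)]

Clipped polygon: [(17,52/7) (19,78/7) (19,31/2) (17,33/2)]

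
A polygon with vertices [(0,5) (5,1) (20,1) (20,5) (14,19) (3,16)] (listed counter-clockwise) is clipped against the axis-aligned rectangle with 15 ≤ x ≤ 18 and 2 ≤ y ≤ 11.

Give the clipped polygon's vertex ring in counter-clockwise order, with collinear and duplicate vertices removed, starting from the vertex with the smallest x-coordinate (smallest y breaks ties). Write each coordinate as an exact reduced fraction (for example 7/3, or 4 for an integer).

1. After x ≥ 15: [(15,1) (20,1) (20,5) (15,50/3)]
2. After x ≤ 18: [(15,1) (18,1) (18,29/3) (15,50/3)]
3. After y ≥ 2: [(15,2) (18,2) (18,29/3) (15,50/3)]
4. After y ≤ 11: [(15,11) (15,2) (18,2) (18,29/3) (122/7,11)]
5. Canonical ring: [(15,2) (18,2) (18,29/3) (122/7,11) (15,11)]

Clipped polygon: [(15,2) (18,2) (18,29/3) (122/7,11) (15,11)]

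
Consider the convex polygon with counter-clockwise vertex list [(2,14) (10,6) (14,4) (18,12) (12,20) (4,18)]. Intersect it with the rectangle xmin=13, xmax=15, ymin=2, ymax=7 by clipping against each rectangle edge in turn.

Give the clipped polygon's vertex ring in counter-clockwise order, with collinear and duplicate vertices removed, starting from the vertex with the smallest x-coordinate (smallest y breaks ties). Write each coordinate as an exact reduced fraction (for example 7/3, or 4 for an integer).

Clipped polygon: [(13,9/2) (14,4) (15,6) (15,7) (13,7)]

1. After x ≥ 13: [(13,9/2) (14,4) (18,12) (13,56/3)]
2. After x ≤ 15: [(13,9/2) (14,4) (15,6) (15,16) (13,56/3)]
3. After y ≥ 2: [(13,9/2) (14,4) (15,6) (15,16) (13,56/3)]
4. After y ≤ 7: [(13,7) (13,9/2) (14,4) (15,6) (15,7)]
5. Canonical ring: [(13,9/2) (14,4) (15,6) (15,7) (13,7)]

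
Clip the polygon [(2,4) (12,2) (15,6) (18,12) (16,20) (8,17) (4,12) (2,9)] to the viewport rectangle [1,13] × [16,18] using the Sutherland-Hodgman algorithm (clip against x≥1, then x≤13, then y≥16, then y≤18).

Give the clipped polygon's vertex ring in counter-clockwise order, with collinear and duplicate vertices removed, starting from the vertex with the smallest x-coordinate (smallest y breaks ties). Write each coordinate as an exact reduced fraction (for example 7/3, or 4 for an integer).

Clipped polygon: [(36/5,16) (13,16) (13,18) (32/3,18) (8,17)]

1. After x ≥ 1: [(2,4) (12,2) (15,6) (18,12) (16,20) (8,17) (4,12) (2,9)]
2. After x ≤ 13: [(2,4) (12,2) (13,10/3) (13,151/8) (8,17) (4,12) (2,9)]
3. After y ≥ 16: [(13,16) (13,151/8) (8,17) (36/5,16)]
4. After y ≤ 18: [(13,16) (13,18) (32/3,18) (8,17) (36/5,16)]
5. Canonical ring: [(36/5,16) (13,16) (13,18) (32/3,18) (8,17)]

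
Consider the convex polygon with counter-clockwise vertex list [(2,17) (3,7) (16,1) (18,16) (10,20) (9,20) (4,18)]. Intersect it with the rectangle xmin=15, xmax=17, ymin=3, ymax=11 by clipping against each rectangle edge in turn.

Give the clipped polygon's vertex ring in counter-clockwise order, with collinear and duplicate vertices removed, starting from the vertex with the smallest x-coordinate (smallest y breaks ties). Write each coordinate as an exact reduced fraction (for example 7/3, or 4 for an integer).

Clipped polygon: [(15,3) (244/15,3) (17,17/2) (17,11) (15,11)]

1. After x ≥ 15: [(15,19/13) (16,1) (18,16) (15,35/2)]
2. After x ≤ 17: [(15,19/13) (16,1) (17,17/2) (17,33/2) (15,35/2)]
3. After y ≥ 3: [(15,3) (244/15,3) (17,17/2) (17,33/2) (15,35/2)]
4. After y ≤ 11: [(15,11) (15,3) (244/15,3) (17,17/2) (17,11)]
5. Canonical ring: [(15,3) (244/15,3) (17,17/2) (17,11) (15,11)]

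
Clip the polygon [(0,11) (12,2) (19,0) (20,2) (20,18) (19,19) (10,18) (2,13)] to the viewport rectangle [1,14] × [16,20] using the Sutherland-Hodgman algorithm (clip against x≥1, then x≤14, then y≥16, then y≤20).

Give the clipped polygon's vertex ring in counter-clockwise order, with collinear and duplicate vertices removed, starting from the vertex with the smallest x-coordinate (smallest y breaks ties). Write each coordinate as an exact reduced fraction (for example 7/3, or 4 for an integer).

Clipped polygon: [(34/5,16) (14,16) (14,166/9) (10,18)]

1. After x ≥ 1: [(1,12) (1,41/4) (12,2) (19,0) (20,2) (20,18) (19,19) (10,18) (2,13)]
2. After x ≤ 14: [(1,12) (1,41/4) (12,2) (14,10/7) (14,166/9) (10,18) (2,13)]
3. After y ≥ 16: [(14,16) (14,166/9) (10,18) (34/5,16)]
4. After y ≤ 20: [(14,16) (14,166/9) (10,18) (34/5,16)]
5. Canonical ring: [(34/5,16) (14,16) (14,166/9) (10,18)]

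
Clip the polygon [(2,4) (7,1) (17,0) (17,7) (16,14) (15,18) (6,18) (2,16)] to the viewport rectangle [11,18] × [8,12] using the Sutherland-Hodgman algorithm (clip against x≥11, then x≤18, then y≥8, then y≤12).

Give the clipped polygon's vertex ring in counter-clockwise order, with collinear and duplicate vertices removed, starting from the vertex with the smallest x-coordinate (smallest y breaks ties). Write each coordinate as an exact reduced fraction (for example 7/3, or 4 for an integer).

Clipped polygon: [(11,8) (118/7,8) (114/7,12) (11,12)]

1. After x ≥ 11: [(11,3/5) (17,0) (17,7) (16,14) (15,18) (11,18)]
2. After x ≤ 18: [(11,3/5) (17,0) (17,7) (16,14) (15,18) (11,18)]
3. After y ≥ 8: [(11,8) (118/7,8) (16,14) (15,18) (11,18)]
4. After y ≤ 12: [(11,12) (11,8) (118/7,8) (114/7,12)]
5. Canonical ring: [(11,8) (118/7,8) (114/7,12) (11,12)]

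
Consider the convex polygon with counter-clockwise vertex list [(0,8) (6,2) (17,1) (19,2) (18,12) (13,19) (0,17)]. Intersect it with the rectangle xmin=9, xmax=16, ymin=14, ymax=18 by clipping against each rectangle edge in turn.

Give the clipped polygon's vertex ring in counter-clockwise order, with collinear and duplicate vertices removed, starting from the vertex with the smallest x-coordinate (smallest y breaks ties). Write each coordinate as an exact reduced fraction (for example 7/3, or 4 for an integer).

Clipped polygon: [(9,14) (16,14) (16,74/5) (96/7,18) (9,18)]

1. After x ≥ 9: [(9,19/11) (17,1) (19,2) (18,12) (13,19) (9,239/13)]
2. After x ≤ 16: [(9,19/11) (16,12/11) (16,74/5) (13,19) (9,239/13)]
3. After y ≥ 14: [(9,14) (16,14) (16,74/5) (13,19) (9,239/13)]
4. After y ≤ 18: [(9,18) (9,14) (16,14) (16,74/5) (96/7,18)]
5. Canonical ring: [(9,14) (16,14) (16,74/5) (96/7,18) (9,18)]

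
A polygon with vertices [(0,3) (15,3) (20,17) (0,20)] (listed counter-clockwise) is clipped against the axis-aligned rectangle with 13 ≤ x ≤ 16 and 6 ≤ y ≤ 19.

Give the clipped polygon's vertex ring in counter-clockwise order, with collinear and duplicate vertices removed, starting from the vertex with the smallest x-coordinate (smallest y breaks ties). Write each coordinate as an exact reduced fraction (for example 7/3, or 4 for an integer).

Clipped polygon: [(13,6) (16,6) (16,88/5) (13,361/20)]

1. After x ≥ 13: [(13,3) (15,3) (20,17) (13,361/20)]
2. After x ≤ 16: [(13,3) (15,3) (16,29/5) (16,88/5) (13,361/20)]
3. After y ≥ 6: [(13,6) (16,6) (16,88/5) (13,361/20)]
4. After y ≤ 19: [(13,6) (16,6) (16,88/5) (13,361/20)]
5. Canonical ring: [(13,6) (16,6) (16,88/5) (13,361/20)]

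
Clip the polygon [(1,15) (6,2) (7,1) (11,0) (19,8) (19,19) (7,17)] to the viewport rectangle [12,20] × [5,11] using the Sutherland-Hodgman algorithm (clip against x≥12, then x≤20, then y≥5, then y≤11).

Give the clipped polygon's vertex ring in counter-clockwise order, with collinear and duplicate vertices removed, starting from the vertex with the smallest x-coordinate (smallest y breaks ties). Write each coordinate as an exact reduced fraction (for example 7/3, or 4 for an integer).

1. After x ≥ 12: [(12,1) (19,8) (19,19) (12,107/6)]
2. After x ≤ 20: [(12,1) (19,8) (19,19) (12,107/6)]
3. After y ≥ 5: [(12,5) (16,5) (19,8) (19,19) (12,107/6)]
4. After y ≤ 11: [(12,11) (12,5) (16,5) (19,8) (19,11)]
5. Canonical ring: [(12,5) (16,5) (19,8) (19,11) (12,11)]

Clipped polygon: [(12,5) (16,5) (19,8) (19,11) (12,11)]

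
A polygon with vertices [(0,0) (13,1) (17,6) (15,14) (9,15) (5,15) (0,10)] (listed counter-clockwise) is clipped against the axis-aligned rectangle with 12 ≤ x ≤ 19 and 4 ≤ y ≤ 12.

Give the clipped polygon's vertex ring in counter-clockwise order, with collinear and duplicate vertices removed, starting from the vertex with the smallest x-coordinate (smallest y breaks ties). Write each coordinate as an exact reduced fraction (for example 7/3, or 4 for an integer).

Clipped polygon: [(12,4) (77/5,4) (17,6) (31/2,12) (12,12)]

1. After x ≥ 12: [(12,12/13) (13,1) (17,6) (15,14) (12,29/2)]
2. After x ≤ 19: [(12,12/13) (13,1) (17,6) (15,14) (12,29/2)]
3. After y ≥ 4: [(12,4) (77/5,4) (17,6) (15,14) (12,29/2)]
4. After y ≤ 12: [(12,12) (12,4) (77/5,4) (17,6) (31/2,12)]
5. Canonical ring: [(12,4) (77/5,4) (17,6) (31/2,12) (12,12)]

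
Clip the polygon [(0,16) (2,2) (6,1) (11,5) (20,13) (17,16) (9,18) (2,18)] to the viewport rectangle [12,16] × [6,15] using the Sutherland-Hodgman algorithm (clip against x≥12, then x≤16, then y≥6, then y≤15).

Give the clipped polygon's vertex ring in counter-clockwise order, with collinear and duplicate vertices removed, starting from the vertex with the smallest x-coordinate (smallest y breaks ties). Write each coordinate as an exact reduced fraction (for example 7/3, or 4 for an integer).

1. After x ≥ 12: [(12,53/9) (20,13) (17,16) (12,69/4)]
2. After x ≤ 16: [(12,53/9) (16,85/9) (16,65/4) (12,69/4)]
3. After y ≥ 6: [(12,6) (97/8,6) (16,85/9) (16,65/4) (12,69/4)]
4. After y ≤ 15: [(12,15) (12,6) (97/8,6) (16,85/9) (16,15)]
5. Canonical ring: [(12,6) (97/8,6) (16,85/9) (16,15) (12,15)]

Clipped polygon: [(12,6) (97/8,6) (16,85/9) (16,15) (12,15)]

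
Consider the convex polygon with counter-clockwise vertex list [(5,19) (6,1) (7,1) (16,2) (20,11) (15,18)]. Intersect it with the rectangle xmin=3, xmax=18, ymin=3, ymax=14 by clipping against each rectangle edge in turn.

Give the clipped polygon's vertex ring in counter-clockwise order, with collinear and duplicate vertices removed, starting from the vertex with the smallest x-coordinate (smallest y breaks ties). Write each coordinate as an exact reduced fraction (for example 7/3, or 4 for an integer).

1. After x ≥ 3: [(5,19) (6,1) (7,1) (16,2) (20,11) (15,18)]
2. After x ≤ 18: [(5,19) (6,1) (7,1) (16,2) (18,13/2) (18,69/5) (15,18)]
3. After y ≥ 3: [(5,19) (53/9,3) (148/9,3) (18,13/2) (18,69/5) (15,18)]
4. After y ≤ 14: [(95/18,14) (53/9,3) (148/9,3) (18,13/2) (18,69/5) (125/7,14)]
5. Canonical ring: [(95/18,14) (53/9,3) (148/9,3) (18,13/2) (18,69/5) (125/7,14)]

Clipped polygon: [(95/18,14) (53/9,3) (148/9,3) (18,13/2) (18,69/5) (125/7,14)]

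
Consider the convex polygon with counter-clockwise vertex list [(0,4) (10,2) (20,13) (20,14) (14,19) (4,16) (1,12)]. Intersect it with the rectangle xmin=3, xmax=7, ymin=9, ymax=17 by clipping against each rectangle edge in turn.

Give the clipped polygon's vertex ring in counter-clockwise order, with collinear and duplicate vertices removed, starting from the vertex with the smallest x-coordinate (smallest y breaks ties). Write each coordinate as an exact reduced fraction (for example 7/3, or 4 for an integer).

Clipped polygon: [(3,9) (7,9) (7,169/10) (4,16) (3,44/3)]

1. After x ≥ 3: [(3,17/5) (10,2) (20,13) (20,14) (14,19) (4,16) (3,44/3)]
2. After x ≤ 7: [(3,17/5) (7,13/5) (7,169/10) (4,16) (3,44/3)]
3. After y ≥ 9: [(3,9) (7,9) (7,169/10) (4,16) (3,44/3)]
4. After y ≤ 17: [(3,9) (7,9) (7,169/10) (4,16) (3,44/3)]
5. Canonical ring: [(3,9) (7,9) (7,169/10) (4,16) (3,44/3)]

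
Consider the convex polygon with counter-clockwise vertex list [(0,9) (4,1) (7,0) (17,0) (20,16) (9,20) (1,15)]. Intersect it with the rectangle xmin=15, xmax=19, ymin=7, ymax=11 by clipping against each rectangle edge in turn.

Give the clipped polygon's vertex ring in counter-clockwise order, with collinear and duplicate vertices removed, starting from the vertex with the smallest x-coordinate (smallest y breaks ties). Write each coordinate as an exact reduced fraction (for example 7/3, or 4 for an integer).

Clipped polygon: [(15,7) (293/16,7) (19,32/3) (19,11) (15,11)]

1. After x ≥ 15: [(15,0) (17,0) (20,16) (15,196/11)]
2. After x ≤ 19: [(15,0) (17,0) (19,32/3) (19,180/11) (15,196/11)]
3. After y ≥ 7: [(15,7) (293/16,7) (19,32/3) (19,180/11) (15,196/11)]
4. After y ≤ 11: [(15,11) (15,7) (293/16,7) (19,32/3) (19,11)]
5. Canonical ring: [(15,7) (293/16,7) (19,32/3) (19,11) (15,11)]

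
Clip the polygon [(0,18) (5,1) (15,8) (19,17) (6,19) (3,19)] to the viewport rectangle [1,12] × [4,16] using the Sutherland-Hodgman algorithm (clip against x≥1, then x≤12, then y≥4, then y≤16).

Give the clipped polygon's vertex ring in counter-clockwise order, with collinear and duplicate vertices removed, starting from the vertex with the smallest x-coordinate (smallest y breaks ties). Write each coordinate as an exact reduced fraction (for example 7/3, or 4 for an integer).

Clipped polygon: [(1,73/5) (70/17,4) (65/7,4) (12,59/10) (12,16) (1,16)]

1. After x ≥ 1: [(1,55/3) (1,73/5) (5,1) (15,8) (19,17) (6,19) (3,19)]
2. After x ≤ 12: [(1,55/3) (1,73/5) (5,1) (12,59/10) (12,235/13) (6,19) (3,19)]
3. After y ≥ 4: [(1,55/3) (1,73/5) (70/17,4) (65/7,4) (12,59/10) (12,235/13) (6,19) (3,19)]
4. After y ≤ 16: [(1,16) (1,73/5) (70/17,4) (65/7,4) (12,59/10) (12,16)]
5. Canonical ring: [(1,73/5) (70/17,4) (65/7,4) (12,59/10) (12,16) (1,16)]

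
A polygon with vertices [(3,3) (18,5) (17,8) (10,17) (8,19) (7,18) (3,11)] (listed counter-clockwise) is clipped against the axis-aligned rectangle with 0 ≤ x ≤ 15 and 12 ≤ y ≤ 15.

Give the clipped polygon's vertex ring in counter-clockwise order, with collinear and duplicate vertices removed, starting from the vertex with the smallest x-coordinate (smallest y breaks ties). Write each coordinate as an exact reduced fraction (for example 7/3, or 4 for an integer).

Clipped polygon: [(25/7,12) (125/9,12) (104/9,15) (37/7,15)]

1. After x ≥ 0: [(3,3) (18,5) (17,8) (10,17) (8,19) (7,18) (3,11)]
2. After x ≤ 15: [(3,3) (15,23/5) (15,74/7) (10,17) (8,19) (7,18) (3,11)]
3. After y ≥ 12: [(125/9,12) (10,17) (8,19) (7,18) (25/7,12)]
4. After y ≤ 15: [(125/9,12) (104/9,15) (37/7,15) (25/7,12)]
5. Canonical ring: [(25/7,12) (125/9,12) (104/9,15) (37/7,15)]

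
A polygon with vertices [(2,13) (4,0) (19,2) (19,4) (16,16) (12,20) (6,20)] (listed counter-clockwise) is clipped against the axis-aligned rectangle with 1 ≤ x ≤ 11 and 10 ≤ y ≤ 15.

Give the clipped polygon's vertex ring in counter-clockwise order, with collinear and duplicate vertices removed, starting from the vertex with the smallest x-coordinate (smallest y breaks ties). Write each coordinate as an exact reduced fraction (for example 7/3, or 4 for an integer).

Clipped polygon: [(2,13) (32/13,10) (11,10) (11,15) (22/7,15)]

1. After x ≥ 1: [(2,13) (4,0) (19,2) (19,4) (16,16) (12,20) (6,20)]
2. After x ≤ 11: [(2,13) (4,0) (11,14/15) (11,20) (6,20)]
3. After y ≥ 10: [(2,13) (32/13,10) (11,10) (11,20) (6,20)]
4. After y ≤ 15: [(22/7,15) (2,13) (32/13,10) (11,10) (11,15)]
5. Canonical ring: [(2,13) (32/13,10) (11,10) (11,15) (22/7,15)]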